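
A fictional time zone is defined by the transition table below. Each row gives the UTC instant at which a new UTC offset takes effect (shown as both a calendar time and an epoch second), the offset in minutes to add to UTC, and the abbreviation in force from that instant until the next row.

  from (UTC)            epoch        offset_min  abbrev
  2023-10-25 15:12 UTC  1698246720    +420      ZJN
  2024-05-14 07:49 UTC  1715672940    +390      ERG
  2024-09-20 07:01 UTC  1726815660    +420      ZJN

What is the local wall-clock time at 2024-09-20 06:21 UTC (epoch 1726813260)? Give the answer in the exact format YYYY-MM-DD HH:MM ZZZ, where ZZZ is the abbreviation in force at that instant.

2024-09-20 12:51 ERG

Query: 2024-09-20 06:21 UTC
Rule 2/3 (ERG, +06:30): 2024-05-14 07:49 UTC ≤ query < 2024-09-20 07:01 UTC
6·60 + 21 + 390 = 771 min
771 = 0·1440 + 771; 771 = 12·60 + 51 → 12:51, same day
→ 2024-09-20 12:51 ERG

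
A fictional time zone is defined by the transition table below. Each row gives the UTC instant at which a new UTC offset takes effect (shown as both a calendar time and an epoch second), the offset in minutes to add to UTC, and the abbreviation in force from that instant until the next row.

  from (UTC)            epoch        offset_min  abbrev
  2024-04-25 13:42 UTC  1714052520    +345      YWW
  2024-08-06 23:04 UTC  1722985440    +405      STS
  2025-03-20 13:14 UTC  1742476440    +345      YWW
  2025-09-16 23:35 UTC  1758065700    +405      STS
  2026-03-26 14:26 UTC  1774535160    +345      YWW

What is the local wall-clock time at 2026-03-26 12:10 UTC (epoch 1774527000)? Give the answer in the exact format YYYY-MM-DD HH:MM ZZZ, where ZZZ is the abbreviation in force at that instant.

2026-03-26 18:55 STS

Query: 2026-03-26 12:10 UTC
Rule 4/5 (STS, +06:45): 2025-09-16 23:35 UTC ≤ query < 2026-03-26 14:26 UTC
12·60 + 10 + 405 = 1135 min
1135 = 0·1440 + 1135; 1135 = 18·60 + 55 → 18:55, same day
→ 2026-03-26 18:55 STS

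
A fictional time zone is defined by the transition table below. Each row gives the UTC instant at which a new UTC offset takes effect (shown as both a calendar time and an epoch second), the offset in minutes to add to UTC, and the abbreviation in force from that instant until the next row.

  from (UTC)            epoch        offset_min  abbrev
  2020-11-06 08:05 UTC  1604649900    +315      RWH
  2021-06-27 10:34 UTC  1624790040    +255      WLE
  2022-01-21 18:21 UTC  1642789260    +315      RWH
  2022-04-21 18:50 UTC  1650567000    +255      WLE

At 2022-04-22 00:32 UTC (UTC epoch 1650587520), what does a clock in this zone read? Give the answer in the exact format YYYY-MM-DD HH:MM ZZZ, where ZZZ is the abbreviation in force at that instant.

Query: 2022-04-22 00:32 UTC
Rule 4/4 (WLE, +04:15): 2022-04-21 18:50 UTC ≤ query < +∞
0·60 + 32 + 255 = 287 min
287 = 0·1440 + 287; 287 = 4·60 + 47 → 04:47, same day
→ 2022-04-22 04:47 WLE

2022-04-22 04:47 WLE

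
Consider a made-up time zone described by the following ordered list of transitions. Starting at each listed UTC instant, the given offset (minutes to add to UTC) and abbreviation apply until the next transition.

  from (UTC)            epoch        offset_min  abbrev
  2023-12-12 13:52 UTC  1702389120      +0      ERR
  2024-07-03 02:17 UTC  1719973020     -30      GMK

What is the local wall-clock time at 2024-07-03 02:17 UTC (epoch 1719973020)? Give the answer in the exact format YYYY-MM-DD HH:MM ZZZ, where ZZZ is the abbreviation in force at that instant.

Query: 2024-07-03 02:17 UTC
Rule 2/2 (GMK, -00:30): 2024-07-03 02:17 UTC ≤ query < +∞
2·60 + 17 - 30 = 107 min
107 = 0·1440 + 107; 107 = 1·60 + 47 → 01:47, same day
→ 2024-07-03 01:47 GMK

2024-07-03 01:47 GMK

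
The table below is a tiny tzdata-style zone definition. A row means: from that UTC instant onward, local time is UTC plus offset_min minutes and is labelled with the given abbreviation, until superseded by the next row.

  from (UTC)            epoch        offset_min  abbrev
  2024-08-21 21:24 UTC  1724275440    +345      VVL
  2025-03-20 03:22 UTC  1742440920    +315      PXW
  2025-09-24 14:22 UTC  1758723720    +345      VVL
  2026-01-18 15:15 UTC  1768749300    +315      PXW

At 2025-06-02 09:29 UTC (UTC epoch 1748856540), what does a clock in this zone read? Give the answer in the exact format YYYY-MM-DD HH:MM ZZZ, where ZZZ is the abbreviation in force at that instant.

Query: 2025-06-02 09:29 UTC
Rule 2/4 (PXW, +05:15): 2025-03-20 03:22 UTC ≤ query < 2025-09-24 14:22 UTC
9·60 + 29 + 315 = 884 min
884 = 0·1440 + 884; 884 = 14·60 + 44 → 14:44, same day
→ 2025-06-02 14:44 PXW

2025-06-02 14:44 PXW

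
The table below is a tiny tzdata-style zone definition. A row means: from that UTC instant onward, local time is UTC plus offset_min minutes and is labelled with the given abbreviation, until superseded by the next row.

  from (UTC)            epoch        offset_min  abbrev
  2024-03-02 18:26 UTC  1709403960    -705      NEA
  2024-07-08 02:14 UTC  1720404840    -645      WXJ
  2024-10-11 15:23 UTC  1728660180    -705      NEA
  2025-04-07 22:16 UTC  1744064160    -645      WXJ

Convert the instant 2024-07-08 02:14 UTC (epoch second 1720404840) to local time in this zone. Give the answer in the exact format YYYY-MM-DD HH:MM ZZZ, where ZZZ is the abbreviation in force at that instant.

Query: 2024-07-08 02:14 UTC
Rule 2/4 (WXJ, -10:45): 2024-07-08 02:14 UTC ≤ query < 2024-10-11 15:23 UTC
2·60 + 14 - 645 = -511 min
-511 = -1·1440 + 929; 929 = 15·60 + 29 → 15:29, 2024-07-08 - 1 day = 2024-07-07
→ 2024-07-07 15:29 WXJ

2024-07-07 15:29 WXJ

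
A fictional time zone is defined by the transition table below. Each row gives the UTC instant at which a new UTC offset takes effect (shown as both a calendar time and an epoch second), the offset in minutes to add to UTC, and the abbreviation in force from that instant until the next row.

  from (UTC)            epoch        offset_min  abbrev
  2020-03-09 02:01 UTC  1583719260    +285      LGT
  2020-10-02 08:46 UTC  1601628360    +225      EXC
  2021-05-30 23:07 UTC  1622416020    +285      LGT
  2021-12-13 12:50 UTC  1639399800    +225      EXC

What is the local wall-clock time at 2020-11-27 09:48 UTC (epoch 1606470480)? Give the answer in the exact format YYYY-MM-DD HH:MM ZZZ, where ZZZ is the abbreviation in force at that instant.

Query: 2020-11-27 09:48 UTC
Rule 2/4 (EXC, +03:45): 2020-10-02 08:46 UTC ≤ query < 2021-05-30 23:07 UTC
9·60 + 48 + 225 = 813 min
813 = 0·1440 + 813; 813 = 13·60 + 33 → 13:33, same day
→ 2020-11-27 13:33 EXC

2020-11-27 13:33 EXC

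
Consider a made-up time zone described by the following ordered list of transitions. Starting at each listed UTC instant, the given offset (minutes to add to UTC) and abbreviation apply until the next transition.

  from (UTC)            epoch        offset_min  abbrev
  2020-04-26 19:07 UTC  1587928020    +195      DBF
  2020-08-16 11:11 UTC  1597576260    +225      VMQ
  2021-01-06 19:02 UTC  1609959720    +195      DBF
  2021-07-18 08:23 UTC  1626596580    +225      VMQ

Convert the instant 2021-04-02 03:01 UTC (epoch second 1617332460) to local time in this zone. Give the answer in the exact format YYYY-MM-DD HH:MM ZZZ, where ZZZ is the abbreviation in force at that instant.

Query: 2021-04-02 03:01 UTC
Rule 3/4 (DBF, +03:15): 2021-01-06 19:02 UTC ≤ query < 2021-07-18 08:23 UTC
3·60 + 1 + 195 = 376 min
376 = 0·1440 + 376; 376 = 6·60 + 16 → 06:16, same day
→ 2021-04-02 06:16 DBF

2021-04-02 06:16 DBF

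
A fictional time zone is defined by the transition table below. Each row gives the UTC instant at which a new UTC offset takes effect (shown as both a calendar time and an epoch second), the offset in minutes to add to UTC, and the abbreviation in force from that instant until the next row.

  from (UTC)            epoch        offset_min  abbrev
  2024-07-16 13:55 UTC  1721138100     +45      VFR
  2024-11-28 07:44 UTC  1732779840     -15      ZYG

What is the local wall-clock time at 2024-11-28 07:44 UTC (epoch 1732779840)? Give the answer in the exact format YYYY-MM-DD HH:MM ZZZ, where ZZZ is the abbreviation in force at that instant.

2024-11-28 07:29 ZYG

Query: 2024-11-28 07:44 UTC
Rule 2/2 (ZYG, -00:15): 2024-11-28 07:44 UTC ≤ query < +∞
7·60 + 44 - 15 = 449 min
449 = 0·1440 + 449; 449 = 7·60 + 29 → 07:29, same day
→ 2024-11-28 07:29 ZYG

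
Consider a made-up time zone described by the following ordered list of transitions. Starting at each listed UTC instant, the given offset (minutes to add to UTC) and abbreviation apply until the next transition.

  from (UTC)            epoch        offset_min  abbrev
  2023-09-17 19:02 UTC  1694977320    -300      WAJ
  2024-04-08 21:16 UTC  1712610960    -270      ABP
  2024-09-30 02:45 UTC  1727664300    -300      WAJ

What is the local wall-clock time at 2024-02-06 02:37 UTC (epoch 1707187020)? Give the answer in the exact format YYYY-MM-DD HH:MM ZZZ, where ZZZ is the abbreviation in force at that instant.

Query: 2024-02-06 02:37 UTC
Rule 1/3 (WAJ, -05:00): 2023-09-17 19:02 UTC ≤ query < 2024-04-08 21:16 UTC
2·60 + 37 - 300 = -143 min
-143 = -1·1440 + 1297; 1297 = 21·60 + 37 → 21:37, 2024-02-06 - 1 day = 2024-02-05
→ 2024-02-05 21:37 WAJ

2024-02-05 21:37 WAJ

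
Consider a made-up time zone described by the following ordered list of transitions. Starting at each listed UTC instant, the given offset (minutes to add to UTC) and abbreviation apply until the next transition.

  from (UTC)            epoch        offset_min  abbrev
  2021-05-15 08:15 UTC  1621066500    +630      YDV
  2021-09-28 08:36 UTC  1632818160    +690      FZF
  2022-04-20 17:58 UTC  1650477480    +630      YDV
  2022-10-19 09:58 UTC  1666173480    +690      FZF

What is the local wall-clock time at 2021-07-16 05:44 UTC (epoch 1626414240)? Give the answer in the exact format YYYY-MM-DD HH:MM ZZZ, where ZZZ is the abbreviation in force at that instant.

2021-07-16 16:14 YDV

Query: 2021-07-16 05:44 UTC
Rule 1/4 (YDV, +10:30): 2021-05-15 08:15 UTC ≤ query < 2021-09-28 08:36 UTC
5·60 + 44 + 630 = 974 min
974 = 0·1440 + 974; 974 = 16·60 + 14 → 16:14, same day
→ 2021-07-16 16:14 YDV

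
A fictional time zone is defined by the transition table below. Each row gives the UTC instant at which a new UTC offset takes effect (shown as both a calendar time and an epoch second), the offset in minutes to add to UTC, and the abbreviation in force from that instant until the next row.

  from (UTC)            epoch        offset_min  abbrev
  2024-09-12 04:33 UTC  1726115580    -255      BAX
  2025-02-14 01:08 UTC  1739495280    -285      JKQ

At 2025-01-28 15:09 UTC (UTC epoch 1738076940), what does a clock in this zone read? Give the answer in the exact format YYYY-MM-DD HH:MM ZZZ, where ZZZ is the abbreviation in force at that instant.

2025-01-28 10:54 BAX

Query: 2025-01-28 15:09 UTC
Rule 1/2 (BAX, -04:15): 2024-09-12 04:33 UTC ≤ query < 2025-02-14 01:08 UTC
15·60 + 9 - 255 = 654 min
654 = 0·1440 + 654; 654 = 10·60 + 54 → 10:54, same day
→ 2025-01-28 10:54 BAX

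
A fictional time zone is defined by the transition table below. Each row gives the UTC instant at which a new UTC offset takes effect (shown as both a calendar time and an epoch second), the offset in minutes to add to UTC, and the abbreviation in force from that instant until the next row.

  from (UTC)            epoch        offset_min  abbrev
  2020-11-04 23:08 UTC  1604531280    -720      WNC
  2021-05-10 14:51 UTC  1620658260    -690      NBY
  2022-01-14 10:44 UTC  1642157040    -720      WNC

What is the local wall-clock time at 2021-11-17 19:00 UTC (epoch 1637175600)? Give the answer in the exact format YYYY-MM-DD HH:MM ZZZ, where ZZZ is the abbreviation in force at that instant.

2021-11-17 07:30 NBY

Query: 2021-11-17 19:00 UTC
Rule 2/3 (NBY, -11:30): 2021-05-10 14:51 UTC ≤ query < 2022-01-14 10:44 UTC
19·60 + 0 - 690 = 450 min
450 = 0·1440 + 450; 450 = 7·60 + 30 → 07:30, same day
→ 2021-11-17 07:30 NBY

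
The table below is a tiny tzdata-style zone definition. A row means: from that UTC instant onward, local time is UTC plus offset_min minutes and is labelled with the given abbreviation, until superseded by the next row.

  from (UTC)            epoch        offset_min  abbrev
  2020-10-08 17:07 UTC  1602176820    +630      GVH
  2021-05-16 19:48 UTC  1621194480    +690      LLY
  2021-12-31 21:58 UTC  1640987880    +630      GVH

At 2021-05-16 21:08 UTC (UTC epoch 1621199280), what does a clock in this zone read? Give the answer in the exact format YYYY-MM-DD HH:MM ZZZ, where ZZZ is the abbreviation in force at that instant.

2021-05-17 08:38 LLY

Query: 2021-05-16 21:08 UTC
Rule 2/3 (LLY, +11:30): 2021-05-16 19:48 UTC ≤ query < 2021-12-31 21:58 UTC
21·60 + 8 + 690 = 1958 min
1958 = 1·1440 + 518; 518 = 8·60 + 38 → 08:38, 2021-05-16 + 1 day = 2021-05-17
→ 2021-05-17 08:38 LLY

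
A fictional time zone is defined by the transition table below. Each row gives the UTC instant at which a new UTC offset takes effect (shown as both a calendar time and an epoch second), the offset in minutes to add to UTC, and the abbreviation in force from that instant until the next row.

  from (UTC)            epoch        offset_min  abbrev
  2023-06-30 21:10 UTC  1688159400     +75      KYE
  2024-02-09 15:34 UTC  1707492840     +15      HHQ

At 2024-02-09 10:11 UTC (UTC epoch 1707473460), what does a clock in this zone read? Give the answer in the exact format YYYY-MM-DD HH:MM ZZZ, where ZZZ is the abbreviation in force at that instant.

Query: 2024-02-09 10:11 UTC
Rule 1/2 (KYE, +01:15): 2023-06-30 21:10 UTC ≤ query < 2024-02-09 15:34 UTC
10·60 + 11 + 75 = 686 min
686 = 0·1440 + 686; 686 = 11·60 + 26 → 11:26, same day
→ 2024-02-09 11:26 KYE

2024-02-09 11:26 KYE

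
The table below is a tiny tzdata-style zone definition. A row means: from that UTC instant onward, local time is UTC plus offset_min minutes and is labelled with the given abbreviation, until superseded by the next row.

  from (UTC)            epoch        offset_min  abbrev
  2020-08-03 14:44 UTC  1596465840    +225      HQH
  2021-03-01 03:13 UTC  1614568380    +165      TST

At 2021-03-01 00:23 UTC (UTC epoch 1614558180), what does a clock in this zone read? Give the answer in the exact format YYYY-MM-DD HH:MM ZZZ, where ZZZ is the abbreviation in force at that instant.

Query: 2021-03-01 00:23 UTC
Rule 1/2 (HQH, +03:45): 2020-08-03 14:44 UTC ≤ query < 2021-03-01 03:13 UTC
0·60 + 23 + 225 = 248 min
248 = 0·1440 + 248; 248 = 4·60 + 8 → 04:08, same day
→ 2021-03-01 04:08 HQH

2021-03-01 04:08 HQH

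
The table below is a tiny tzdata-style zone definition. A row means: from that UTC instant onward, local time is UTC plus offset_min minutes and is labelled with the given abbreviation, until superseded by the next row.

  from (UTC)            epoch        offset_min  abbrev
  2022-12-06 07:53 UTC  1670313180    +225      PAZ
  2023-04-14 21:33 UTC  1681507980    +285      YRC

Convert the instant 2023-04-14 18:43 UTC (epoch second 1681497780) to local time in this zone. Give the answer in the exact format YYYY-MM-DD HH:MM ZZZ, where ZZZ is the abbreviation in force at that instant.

2023-04-14 22:28 PAZ

Query: 2023-04-14 18:43 UTC
Rule 1/2 (PAZ, +03:45): 2022-12-06 07:53 UTC ≤ query < 2023-04-14 21:33 UTC
18·60 + 43 + 225 = 1348 min
1348 = 0·1440 + 1348; 1348 = 22·60 + 28 → 22:28, same day
→ 2023-04-14 22:28 PAZ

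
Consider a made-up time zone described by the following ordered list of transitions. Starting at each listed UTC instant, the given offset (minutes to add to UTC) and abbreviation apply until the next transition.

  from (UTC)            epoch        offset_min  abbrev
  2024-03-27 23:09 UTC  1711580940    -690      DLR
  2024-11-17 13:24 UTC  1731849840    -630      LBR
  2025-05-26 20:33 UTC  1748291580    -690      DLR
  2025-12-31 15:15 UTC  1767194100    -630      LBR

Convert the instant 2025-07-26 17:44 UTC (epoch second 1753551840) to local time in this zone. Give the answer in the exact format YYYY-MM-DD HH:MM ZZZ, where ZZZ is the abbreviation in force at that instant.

2025-07-26 06:14 DLR

Query: 2025-07-26 17:44 UTC
Rule 3/4 (DLR, -11:30): 2025-05-26 20:33 UTC ≤ query < 2025-12-31 15:15 UTC
17·60 + 44 - 690 = 374 min
374 = 0·1440 + 374; 374 = 6·60 + 14 → 06:14, same day
→ 2025-07-26 06:14 DLR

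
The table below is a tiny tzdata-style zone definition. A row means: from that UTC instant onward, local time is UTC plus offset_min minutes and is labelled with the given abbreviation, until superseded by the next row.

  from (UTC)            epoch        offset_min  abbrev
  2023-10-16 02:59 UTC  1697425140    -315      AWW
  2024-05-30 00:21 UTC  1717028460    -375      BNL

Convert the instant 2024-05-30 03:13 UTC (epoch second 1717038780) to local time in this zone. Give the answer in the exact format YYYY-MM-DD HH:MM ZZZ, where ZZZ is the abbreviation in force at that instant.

Query: 2024-05-30 03:13 UTC
Rule 2/2 (BNL, -06:15): 2024-05-30 00:21 UTC ≤ query < +∞
3·60 + 13 - 375 = -182 min
-182 = -1·1440 + 1258; 1258 = 20·60 + 58 → 20:58, 2024-05-30 - 1 day = 2024-05-29
→ 2024-05-29 20:58 BNL

2024-05-29 20:58 BNL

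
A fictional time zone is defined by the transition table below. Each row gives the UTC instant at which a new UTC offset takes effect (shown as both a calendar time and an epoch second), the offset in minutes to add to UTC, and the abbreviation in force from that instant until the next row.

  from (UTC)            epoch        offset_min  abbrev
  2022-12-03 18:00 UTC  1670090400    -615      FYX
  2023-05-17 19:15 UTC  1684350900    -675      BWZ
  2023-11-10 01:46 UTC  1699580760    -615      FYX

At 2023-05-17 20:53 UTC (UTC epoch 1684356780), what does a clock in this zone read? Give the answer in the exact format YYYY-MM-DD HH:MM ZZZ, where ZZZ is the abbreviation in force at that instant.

2023-05-17 09:38 BWZ

Query: 2023-05-17 20:53 UTC
Rule 2/3 (BWZ, -11:15): 2023-05-17 19:15 UTC ≤ query < 2023-11-10 01:46 UTC
20·60 + 53 - 675 = 578 min
578 = 0·1440 + 578; 578 = 9·60 + 38 → 09:38, same day
→ 2023-05-17 09:38 BWZ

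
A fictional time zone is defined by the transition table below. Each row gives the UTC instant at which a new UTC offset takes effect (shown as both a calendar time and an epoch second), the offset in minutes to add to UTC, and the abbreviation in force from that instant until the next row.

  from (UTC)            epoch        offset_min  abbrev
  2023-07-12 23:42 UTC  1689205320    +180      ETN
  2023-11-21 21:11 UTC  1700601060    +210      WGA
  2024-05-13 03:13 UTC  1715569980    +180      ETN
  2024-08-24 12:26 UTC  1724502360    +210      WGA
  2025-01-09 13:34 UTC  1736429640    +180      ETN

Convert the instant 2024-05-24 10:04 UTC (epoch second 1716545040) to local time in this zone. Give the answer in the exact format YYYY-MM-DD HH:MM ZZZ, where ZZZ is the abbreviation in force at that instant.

Query: 2024-05-24 10:04 UTC
Rule 3/5 (ETN, +03:00): 2024-05-13 03:13 UTC ≤ query < 2024-08-24 12:26 UTC
10·60 + 4 + 180 = 784 min
784 = 0·1440 + 784; 784 = 13·60 + 4 → 13:04, same day
→ 2024-05-24 13:04 ETN

2024-05-24 13:04 ETN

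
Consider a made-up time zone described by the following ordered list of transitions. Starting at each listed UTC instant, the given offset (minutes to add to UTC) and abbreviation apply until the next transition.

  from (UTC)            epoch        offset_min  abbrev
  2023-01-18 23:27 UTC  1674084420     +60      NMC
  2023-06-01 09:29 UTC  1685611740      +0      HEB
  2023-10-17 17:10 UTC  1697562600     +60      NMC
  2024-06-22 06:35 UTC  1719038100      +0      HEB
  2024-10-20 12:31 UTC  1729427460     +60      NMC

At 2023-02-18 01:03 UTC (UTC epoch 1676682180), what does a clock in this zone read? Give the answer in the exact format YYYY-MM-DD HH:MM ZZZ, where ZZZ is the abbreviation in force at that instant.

2023-02-18 02:03 NMC

Query: 2023-02-18 01:03 UTC
Rule 1/5 (NMC, +01:00): 2023-01-18 23:27 UTC ≤ query < 2023-06-01 09:29 UTC
1·60 + 3 + 60 = 123 min
123 = 0·1440 + 123; 123 = 2·60 + 3 → 02:03, same day
→ 2023-02-18 02:03 NMC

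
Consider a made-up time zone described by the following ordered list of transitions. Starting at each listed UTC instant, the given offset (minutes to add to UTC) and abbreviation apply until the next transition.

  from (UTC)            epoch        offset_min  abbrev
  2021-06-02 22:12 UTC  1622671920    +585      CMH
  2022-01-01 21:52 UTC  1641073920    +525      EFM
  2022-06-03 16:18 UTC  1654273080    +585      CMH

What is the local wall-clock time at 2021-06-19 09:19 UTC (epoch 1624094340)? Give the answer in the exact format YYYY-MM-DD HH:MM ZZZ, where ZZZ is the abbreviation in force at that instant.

Query: 2021-06-19 09:19 UTC
Rule 1/3 (CMH, +09:45): 2021-06-02 22:12 UTC ≤ query < 2022-01-01 21:52 UTC
9·60 + 19 + 585 = 1144 min
1144 = 0·1440 + 1144; 1144 = 19·60 + 4 → 19:04, same day
→ 2021-06-19 19:04 CMH

2021-06-19 19:04 CMH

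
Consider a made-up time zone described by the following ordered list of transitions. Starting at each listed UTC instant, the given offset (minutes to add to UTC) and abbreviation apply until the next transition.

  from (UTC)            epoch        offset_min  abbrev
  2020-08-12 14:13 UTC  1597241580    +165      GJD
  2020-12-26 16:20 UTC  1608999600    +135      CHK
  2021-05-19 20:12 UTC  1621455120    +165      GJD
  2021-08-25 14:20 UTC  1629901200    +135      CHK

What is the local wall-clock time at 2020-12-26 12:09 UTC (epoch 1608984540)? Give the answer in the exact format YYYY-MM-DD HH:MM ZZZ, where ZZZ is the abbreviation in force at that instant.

Query: 2020-12-26 12:09 UTC
Rule 1/4 (GJD, +02:45): 2020-08-12 14:13 UTC ≤ query < 2020-12-26 16:20 UTC
12·60 + 9 + 165 = 894 min
894 = 0·1440 + 894; 894 = 14·60 + 54 → 14:54, same day
→ 2020-12-26 14:54 GJD

2020-12-26 14:54 GJD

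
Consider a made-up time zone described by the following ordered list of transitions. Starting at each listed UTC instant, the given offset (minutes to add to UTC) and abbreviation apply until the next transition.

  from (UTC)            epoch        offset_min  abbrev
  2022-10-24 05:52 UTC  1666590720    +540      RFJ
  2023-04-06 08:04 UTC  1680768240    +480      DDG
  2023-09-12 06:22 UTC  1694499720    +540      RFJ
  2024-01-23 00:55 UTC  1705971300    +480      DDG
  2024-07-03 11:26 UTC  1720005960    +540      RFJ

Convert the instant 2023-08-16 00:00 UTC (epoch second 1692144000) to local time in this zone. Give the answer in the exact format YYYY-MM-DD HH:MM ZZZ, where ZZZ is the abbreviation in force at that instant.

2023-08-16 08:00 DDG

Query: 2023-08-16 00:00 UTC
Rule 2/5 (DDG, +08:00): 2023-04-06 08:04 UTC ≤ query < 2023-09-12 06:22 UTC
0·60 + 0 + 480 = 480 min
480 = 0·1440 + 480; 480 = 8·60 + 0 → 08:00, same day
→ 2023-08-16 08:00 DDG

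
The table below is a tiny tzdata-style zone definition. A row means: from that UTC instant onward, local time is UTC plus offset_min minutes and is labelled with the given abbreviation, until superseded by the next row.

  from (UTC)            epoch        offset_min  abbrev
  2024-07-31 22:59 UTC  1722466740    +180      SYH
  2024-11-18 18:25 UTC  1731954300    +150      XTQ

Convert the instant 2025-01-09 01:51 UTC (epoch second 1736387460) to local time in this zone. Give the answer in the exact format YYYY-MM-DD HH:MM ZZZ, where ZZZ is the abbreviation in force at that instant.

2025-01-09 04:21 XTQ

Query: 2025-01-09 01:51 UTC
Rule 2/2 (XTQ, +02:30): 2024-11-18 18:25 UTC ≤ query < +∞
1·60 + 51 + 150 = 261 min
261 = 0·1440 + 261; 261 = 4·60 + 21 → 04:21, same day
→ 2025-01-09 04:21 XTQ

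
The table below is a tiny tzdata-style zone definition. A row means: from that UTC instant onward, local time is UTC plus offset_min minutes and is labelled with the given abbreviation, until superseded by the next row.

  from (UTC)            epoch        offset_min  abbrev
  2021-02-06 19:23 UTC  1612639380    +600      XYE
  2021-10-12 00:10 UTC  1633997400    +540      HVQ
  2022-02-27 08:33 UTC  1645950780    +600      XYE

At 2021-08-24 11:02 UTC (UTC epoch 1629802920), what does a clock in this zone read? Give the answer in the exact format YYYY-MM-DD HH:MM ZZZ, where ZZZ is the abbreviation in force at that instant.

2021-08-24 21:02 XYE

Query: 2021-08-24 11:02 UTC
Rule 1/3 (XYE, +10:00): 2021-02-06 19:23 UTC ≤ query < 2021-10-12 00:10 UTC
11·60 + 2 + 600 = 1262 min
1262 = 0·1440 + 1262; 1262 = 21·60 + 2 → 21:02, same day
→ 2021-08-24 21:02 XYE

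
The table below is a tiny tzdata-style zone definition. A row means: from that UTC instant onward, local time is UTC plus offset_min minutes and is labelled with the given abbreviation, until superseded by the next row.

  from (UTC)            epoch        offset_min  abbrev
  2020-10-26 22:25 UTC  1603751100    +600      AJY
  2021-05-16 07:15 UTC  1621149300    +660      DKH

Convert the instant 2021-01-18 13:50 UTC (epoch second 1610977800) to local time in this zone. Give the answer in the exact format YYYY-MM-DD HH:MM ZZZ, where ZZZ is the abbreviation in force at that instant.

Query: 2021-01-18 13:50 UTC
Rule 1/2 (AJY, +10:00): 2020-10-26 22:25 UTC ≤ query < 2021-05-16 07:15 UTC
13·60 + 50 + 600 = 1430 min
1430 = 0·1440 + 1430; 1430 = 23·60 + 50 → 23:50, same day
→ 2021-01-18 23:50 AJY

2021-01-18 23:50 AJY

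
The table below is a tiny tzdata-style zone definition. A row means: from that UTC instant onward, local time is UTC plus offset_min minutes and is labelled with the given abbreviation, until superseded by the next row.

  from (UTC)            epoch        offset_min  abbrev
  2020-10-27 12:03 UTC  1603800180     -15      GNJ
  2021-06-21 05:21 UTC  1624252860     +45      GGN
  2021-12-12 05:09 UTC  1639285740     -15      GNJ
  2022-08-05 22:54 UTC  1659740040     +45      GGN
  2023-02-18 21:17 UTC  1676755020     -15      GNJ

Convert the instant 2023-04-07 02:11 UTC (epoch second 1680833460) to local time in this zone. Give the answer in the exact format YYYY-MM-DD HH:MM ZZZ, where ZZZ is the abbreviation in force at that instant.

2023-04-07 01:56 GNJ

Query: 2023-04-07 02:11 UTC
Rule 5/5 (GNJ, -00:15): 2023-02-18 21:17 UTC ≤ query < +∞
2·60 + 11 - 15 = 116 min
116 = 0·1440 + 116; 116 = 1·60 + 56 → 01:56, same day
→ 2023-04-07 01:56 GNJ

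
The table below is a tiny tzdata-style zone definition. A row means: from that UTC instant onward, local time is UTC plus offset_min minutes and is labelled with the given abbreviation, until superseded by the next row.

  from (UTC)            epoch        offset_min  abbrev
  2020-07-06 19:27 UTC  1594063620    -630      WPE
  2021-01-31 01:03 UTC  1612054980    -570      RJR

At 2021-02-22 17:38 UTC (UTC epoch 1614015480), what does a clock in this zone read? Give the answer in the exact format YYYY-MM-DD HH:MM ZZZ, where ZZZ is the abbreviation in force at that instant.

Query: 2021-02-22 17:38 UTC
Rule 2/2 (RJR, -09:30): 2021-01-31 01:03 UTC ≤ query < +∞
17·60 + 38 - 570 = 488 min
488 = 0·1440 + 488; 488 = 8·60 + 8 → 08:08, same day
→ 2021-02-22 08:08 RJR

2021-02-22 08:08 RJR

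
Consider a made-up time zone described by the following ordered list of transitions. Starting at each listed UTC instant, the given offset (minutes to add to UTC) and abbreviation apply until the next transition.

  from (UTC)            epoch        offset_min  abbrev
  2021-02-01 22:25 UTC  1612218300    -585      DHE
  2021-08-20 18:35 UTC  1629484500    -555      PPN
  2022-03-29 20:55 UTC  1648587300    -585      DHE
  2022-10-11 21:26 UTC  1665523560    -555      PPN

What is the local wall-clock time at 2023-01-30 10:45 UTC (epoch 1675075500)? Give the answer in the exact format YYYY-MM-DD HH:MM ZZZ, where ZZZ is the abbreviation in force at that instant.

2023-01-30 01:30 PPN

Query: 2023-01-30 10:45 UTC
Rule 4/4 (PPN, -09:15): 2022-10-11 21:26 UTC ≤ query < +∞
10·60 + 45 - 555 = 90 min
90 = 0·1440 + 90; 90 = 1·60 + 30 → 01:30, same day
→ 2023-01-30 01:30 PPN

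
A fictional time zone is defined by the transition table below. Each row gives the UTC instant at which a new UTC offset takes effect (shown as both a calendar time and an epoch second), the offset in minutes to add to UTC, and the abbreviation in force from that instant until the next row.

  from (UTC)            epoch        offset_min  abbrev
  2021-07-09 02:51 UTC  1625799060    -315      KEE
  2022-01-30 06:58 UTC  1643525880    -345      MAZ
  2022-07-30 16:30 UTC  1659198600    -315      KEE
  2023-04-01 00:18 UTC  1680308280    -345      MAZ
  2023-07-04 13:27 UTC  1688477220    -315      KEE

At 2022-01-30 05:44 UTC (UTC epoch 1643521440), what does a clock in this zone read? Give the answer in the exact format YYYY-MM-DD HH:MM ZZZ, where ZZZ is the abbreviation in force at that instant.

Query: 2022-01-30 05:44 UTC
Rule 1/5 (KEE, -05:15): 2021-07-09 02:51 UTC ≤ query < 2022-01-30 06:58 UTC
5·60 + 44 - 315 = 29 min
29 = 0·1440 + 29; 29 = 0·60 + 29 → 00:29, same day
→ 2022-01-30 00:29 KEE

2022-01-30 00:29 KEE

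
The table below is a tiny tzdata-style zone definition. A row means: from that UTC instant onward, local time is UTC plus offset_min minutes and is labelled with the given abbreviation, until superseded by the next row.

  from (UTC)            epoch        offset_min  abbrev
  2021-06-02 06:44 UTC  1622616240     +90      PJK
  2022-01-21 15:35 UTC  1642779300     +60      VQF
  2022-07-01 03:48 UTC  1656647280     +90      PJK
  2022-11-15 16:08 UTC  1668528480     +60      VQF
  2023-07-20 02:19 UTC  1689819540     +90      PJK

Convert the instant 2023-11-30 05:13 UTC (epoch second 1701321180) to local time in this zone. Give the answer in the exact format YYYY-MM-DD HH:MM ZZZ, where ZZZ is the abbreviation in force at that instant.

Query: 2023-11-30 05:13 UTC
Rule 5/5 (PJK, +01:30): 2023-07-20 02:19 UTC ≤ query < +∞
5·60 + 13 + 90 = 403 min
403 = 0·1440 + 403; 403 = 6·60 + 43 → 06:43, same day
→ 2023-11-30 06:43 PJK

2023-11-30 06:43 PJK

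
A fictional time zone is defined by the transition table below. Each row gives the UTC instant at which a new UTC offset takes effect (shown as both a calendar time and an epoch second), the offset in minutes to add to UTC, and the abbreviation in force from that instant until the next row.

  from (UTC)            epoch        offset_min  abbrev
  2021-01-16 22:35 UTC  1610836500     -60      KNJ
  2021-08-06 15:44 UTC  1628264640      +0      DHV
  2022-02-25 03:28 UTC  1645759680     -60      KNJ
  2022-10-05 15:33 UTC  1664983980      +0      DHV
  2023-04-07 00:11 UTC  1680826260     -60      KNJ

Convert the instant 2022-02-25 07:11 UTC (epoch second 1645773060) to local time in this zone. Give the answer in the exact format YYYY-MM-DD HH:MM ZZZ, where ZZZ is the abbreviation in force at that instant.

2022-02-25 06:11 KNJ

Query: 2022-02-25 07:11 UTC
Rule 3/5 (KNJ, -01:00): 2022-02-25 03:28 UTC ≤ query < 2022-10-05 15:33 UTC
7·60 + 11 - 60 = 371 min
371 = 0·1440 + 371; 371 = 6·60 + 11 → 06:11, same day
→ 2022-02-25 06:11 KNJ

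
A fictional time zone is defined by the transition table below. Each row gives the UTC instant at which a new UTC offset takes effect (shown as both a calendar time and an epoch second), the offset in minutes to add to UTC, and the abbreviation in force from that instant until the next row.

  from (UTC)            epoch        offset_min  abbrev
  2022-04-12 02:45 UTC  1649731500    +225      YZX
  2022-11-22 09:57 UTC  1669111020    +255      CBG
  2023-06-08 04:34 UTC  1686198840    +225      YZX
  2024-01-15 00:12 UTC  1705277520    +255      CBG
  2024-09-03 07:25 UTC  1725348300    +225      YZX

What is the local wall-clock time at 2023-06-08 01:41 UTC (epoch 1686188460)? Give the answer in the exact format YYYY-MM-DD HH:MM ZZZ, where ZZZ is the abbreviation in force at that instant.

Query: 2023-06-08 01:41 UTC
Rule 2/5 (CBG, +04:15): 2022-11-22 09:57 UTC ≤ query < 2023-06-08 04:34 UTC
1·60 + 41 + 255 = 356 min
356 = 0·1440 + 356; 356 = 5·60 + 56 → 05:56, same day
→ 2023-06-08 05:56 CBG

2023-06-08 05:56 CBG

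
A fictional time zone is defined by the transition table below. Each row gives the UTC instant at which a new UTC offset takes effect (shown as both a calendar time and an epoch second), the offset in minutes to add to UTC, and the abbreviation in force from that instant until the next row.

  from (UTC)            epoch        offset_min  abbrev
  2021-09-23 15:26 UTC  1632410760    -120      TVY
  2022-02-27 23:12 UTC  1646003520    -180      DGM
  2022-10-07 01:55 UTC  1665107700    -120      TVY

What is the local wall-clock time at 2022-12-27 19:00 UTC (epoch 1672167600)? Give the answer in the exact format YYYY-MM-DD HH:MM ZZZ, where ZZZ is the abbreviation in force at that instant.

2022-12-27 17:00 TVY

Query: 2022-12-27 19:00 UTC
Rule 3/3 (TVY, -02:00): 2022-10-07 01:55 UTC ≤ query < +∞
19·60 + 0 - 120 = 1020 min
1020 = 0·1440 + 1020; 1020 = 17·60 + 0 → 17:00, same day
→ 2022-12-27 17:00 TVY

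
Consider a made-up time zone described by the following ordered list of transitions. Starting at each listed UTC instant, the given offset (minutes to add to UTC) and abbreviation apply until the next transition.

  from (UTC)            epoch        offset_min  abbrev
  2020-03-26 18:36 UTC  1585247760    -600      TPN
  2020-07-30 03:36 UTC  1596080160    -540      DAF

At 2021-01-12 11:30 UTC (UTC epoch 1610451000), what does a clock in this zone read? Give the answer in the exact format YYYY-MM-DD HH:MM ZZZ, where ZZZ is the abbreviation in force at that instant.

Query: 2021-01-12 11:30 UTC
Rule 2/2 (DAF, -09:00): 2020-07-30 03:36 UTC ≤ query < +∞
11·60 + 30 - 540 = 150 min
150 = 0·1440 + 150; 150 = 2·60 + 30 → 02:30, same day
→ 2021-01-12 02:30 DAF

2021-01-12 02:30 DAF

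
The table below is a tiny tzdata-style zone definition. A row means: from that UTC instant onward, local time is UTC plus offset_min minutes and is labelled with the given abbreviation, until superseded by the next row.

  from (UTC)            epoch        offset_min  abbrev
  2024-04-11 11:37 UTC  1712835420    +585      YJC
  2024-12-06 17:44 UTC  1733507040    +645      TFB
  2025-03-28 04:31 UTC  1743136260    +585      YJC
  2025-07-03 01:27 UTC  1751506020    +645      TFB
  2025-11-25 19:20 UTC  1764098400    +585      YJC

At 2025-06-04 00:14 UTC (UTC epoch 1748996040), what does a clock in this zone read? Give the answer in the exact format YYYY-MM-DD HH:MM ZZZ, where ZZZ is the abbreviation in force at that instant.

2025-06-04 09:59 YJC

Query: 2025-06-04 00:14 UTC
Rule 3/5 (YJC, +09:45): 2025-03-28 04:31 UTC ≤ query < 2025-07-03 01:27 UTC
0·60 + 14 + 585 = 599 min
599 = 0·1440 + 599; 599 = 9·60 + 59 → 09:59, same day
→ 2025-06-04 09:59 YJC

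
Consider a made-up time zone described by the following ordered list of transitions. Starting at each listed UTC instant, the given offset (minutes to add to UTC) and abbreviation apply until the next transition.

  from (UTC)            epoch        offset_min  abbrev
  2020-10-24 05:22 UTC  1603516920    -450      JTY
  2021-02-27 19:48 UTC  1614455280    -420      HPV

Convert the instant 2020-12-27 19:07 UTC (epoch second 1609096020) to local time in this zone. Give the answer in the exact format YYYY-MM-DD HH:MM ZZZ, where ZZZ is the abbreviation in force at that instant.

2020-12-27 11:37 JTY

Query: 2020-12-27 19:07 UTC
Rule 1/2 (JTY, -07:30): 2020-10-24 05:22 UTC ≤ query < 2021-02-27 19:48 UTC
19·60 + 7 - 450 = 697 min
697 = 0·1440 + 697; 697 = 11·60 + 37 → 11:37, same day
→ 2020-12-27 11:37 JTY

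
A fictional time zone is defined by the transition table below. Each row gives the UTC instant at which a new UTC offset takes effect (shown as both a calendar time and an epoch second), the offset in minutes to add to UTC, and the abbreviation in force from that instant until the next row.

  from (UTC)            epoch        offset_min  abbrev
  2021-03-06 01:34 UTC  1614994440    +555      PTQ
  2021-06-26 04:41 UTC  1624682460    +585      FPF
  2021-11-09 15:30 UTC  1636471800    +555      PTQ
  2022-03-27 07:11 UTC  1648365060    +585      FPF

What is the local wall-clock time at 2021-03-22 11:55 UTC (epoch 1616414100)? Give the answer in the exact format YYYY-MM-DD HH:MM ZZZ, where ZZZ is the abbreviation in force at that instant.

Query: 2021-03-22 11:55 UTC
Rule 1/4 (PTQ, +09:15): 2021-03-06 01:34 UTC ≤ query < 2021-06-26 04:41 UTC
11·60 + 55 + 555 = 1270 min
1270 = 0·1440 + 1270; 1270 = 21·60 + 10 → 21:10, same day
→ 2021-03-22 21:10 PTQ

2021-03-22 21:10 PTQ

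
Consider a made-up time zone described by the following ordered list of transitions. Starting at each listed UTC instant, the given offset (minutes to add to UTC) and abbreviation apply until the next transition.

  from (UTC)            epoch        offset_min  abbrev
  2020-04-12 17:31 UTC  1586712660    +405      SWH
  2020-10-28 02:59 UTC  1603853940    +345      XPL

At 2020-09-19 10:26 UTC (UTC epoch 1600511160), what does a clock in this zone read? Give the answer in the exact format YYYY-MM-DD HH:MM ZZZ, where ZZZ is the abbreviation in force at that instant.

2020-09-19 17:11 SWH

Query: 2020-09-19 10:26 UTC
Rule 1/2 (SWH, +06:45): 2020-04-12 17:31 UTC ≤ query < 2020-10-28 02:59 UTC
10·60 + 26 + 405 = 1031 min
1031 = 0·1440 + 1031; 1031 = 17·60 + 11 → 17:11, same day
→ 2020-09-19 17:11 SWH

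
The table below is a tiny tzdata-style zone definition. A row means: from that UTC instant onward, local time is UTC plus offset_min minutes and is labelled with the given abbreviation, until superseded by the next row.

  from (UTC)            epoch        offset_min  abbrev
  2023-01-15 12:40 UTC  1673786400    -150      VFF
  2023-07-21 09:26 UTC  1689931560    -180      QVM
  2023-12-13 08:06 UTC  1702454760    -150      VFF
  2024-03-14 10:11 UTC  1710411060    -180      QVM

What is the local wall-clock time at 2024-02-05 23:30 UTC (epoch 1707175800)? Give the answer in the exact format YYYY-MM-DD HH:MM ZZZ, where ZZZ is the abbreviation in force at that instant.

Query: 2024-02-05 23:30 UTC
Rule 3/4 (VFF, -02:30): 2023-12-13 08:06 UTC ≤ query < 2024-03-14 10:11 UTC
23·60 + 30 - 150 = 1260 min
1260 = 0·1440 + 1260; 1260 = 21·60 + 0 → 21:00, same day
→ 2024-02-05 21:00 VFF

2024-02-05 21:00 VFF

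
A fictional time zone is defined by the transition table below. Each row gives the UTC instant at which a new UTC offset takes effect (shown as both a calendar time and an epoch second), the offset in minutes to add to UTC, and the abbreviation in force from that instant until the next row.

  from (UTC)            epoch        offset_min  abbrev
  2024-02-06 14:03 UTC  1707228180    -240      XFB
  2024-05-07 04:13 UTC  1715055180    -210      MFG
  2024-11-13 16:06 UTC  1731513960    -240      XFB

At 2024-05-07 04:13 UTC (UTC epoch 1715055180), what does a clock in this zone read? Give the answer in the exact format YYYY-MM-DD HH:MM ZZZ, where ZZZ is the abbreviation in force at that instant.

2024-05-07 00:43 MFG

Query: 2024-05-07 04:13 UTC
Rule 2/3 (MFG, -03:30): 2024-05-07 04:13 UTC ≤ query < 2024-11-13 16:06 UTC
4·60 + 13 - 210 = 43 min
43 = 0·1440 + 43; 43 = 0·60 + 43 → 00:43, same day
→ 2024-05-07 00:43 MFG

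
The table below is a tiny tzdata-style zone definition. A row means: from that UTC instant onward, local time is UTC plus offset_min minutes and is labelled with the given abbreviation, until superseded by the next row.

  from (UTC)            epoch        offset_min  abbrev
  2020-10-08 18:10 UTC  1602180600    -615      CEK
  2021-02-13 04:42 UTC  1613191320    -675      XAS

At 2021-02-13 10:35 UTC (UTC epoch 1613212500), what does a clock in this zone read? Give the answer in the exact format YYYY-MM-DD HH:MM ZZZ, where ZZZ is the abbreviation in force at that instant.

2021-02-12 23:20 XAS

Query: 2021-02-13 10:35 UTC
Rule 2/2 (XAS, -11:15): 2021-02-13 04:42 UTC ≤ query < +∞
10·60 + 35 - 675 = -40 min
-40 = -1·1440 + 1400; 1400 = 23·60 + 20 → 23:20, 2021-02-13 - 1 day = 2021-02-12
→ 2021-02-12 23:20 XAS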